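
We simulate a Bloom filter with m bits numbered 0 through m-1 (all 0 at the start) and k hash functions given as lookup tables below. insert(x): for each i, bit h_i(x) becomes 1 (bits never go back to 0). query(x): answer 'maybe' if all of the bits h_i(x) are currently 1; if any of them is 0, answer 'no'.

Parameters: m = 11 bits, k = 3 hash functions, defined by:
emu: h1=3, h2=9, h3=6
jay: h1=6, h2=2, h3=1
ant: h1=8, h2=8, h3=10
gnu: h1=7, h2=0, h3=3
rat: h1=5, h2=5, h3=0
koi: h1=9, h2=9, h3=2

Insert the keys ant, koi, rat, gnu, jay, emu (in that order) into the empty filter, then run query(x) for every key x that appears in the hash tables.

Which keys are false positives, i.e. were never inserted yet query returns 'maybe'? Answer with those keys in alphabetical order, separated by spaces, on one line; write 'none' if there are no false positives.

Start: bits=00000000000
After insert 'ant': sets bits 8 10 -> bits=00000000101
After insert 'koi': sets bits 2 9 -> bits=00100000111
After insert 'rat': sets bits 0 5 -> bits=10100100111
After insert 'gnu': sets bits 0 3 7 -> bits=10110101111
After insert 'jay': sets bits 1 2 6 -> bits=11110111111
After insert 'emu': sets bits 3 6 9 -> bits=11110111111
Not inserted: (none) — query each against bits=11110111111:
False positives (alphabetical): none

Answer: none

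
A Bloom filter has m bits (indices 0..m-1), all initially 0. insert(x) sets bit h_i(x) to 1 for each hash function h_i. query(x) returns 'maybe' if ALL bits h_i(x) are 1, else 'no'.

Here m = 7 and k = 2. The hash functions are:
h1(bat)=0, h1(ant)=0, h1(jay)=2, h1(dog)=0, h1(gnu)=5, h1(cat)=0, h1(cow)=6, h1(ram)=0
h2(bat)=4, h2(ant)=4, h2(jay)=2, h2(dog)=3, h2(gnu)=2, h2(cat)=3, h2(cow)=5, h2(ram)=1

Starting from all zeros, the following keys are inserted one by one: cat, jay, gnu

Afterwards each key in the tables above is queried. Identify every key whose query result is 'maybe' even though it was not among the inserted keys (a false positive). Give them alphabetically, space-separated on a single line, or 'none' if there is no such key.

Start: bits=0000000
After insert 'cat': sets bits 0 3 -> bits=1001000
After insert 'jay': sets bits 2 -> bits=1011000
After insert 'gnu': sets bits 2 5 -> bits=1011010
Not inserted: ant bat cow dog ram — query each against bits=1011010:
query ant: checks bit0=1, bit4=0 (has a 0) -> no => not a false positive
query bat: checks bit0=1, bit4=0 (has a 0) -> no => not a false positive
query cow: checks bit5=1, bit6=0 (has a 0) -> no => not a false positive
query dog: checks bit0=1, bit3=1 (all 1) -> maybe => FALSE POSITIVE
query ram: checks bit0=1, bit1=0 (has a 0) -> no => not a false positive
False positives (alphabetical): dog

Answer: dog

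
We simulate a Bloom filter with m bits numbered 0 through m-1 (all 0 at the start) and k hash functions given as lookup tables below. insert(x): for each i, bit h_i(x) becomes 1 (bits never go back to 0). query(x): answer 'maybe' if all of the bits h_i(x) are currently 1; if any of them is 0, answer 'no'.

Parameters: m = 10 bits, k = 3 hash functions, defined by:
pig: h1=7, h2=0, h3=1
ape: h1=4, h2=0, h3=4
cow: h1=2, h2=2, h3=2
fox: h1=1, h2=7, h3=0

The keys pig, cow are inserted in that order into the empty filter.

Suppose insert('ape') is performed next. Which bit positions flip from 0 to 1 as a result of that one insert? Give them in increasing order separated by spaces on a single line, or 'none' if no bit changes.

Answer: 4

Derivation:
Start: bits=0000000000
After insert 'pig': sets bits 0 1 7 -> bits=1100000100
After insert 'cow': sets bits 2 -> bits=1110000100
insert 'ape' would touch bits 0 4; currently bit0=1, bit4=0
Bits that are 0 among those (would change 0->1): 4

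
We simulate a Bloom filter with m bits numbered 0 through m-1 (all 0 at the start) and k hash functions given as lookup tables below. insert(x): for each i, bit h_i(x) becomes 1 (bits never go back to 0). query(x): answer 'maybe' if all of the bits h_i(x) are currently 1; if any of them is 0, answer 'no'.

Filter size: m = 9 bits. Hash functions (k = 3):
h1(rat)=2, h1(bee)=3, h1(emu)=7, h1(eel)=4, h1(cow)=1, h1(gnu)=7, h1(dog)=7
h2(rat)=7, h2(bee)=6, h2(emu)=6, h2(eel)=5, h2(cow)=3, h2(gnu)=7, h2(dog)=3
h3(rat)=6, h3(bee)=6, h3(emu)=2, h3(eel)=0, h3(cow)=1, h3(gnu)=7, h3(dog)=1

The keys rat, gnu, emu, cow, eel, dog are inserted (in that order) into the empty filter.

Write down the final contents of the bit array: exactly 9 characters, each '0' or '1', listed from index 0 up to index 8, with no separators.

Start: bits=000000000
After insert 'rat': sets bits 2 6 7 -> bits=001000110
After insert 'gnu': sets bits 7 -> bits=001000110
After insert 'emu': sets bits 2 6 7 -> bits=001000110
After insert 'cow': sets bits 1 3 -> bits=011100110
After insert 'eel': sets bits 0 4 5 -> bits=111111110
After insert 'dog': sets bits 1 3 7 -> bits=111111110

Answer: 111111110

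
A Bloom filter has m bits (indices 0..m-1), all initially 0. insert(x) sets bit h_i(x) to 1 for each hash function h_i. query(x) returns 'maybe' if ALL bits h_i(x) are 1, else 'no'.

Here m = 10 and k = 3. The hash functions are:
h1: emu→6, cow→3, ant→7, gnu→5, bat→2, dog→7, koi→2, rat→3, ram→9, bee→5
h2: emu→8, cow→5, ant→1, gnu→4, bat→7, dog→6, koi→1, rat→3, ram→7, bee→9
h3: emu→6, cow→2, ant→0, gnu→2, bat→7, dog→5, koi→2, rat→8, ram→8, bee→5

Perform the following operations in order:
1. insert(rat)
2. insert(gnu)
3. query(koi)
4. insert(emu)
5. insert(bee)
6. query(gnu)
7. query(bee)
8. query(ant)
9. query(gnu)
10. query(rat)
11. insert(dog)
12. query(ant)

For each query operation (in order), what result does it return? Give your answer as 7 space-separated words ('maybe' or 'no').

Answer: no maybe maybe no maybe maybe no

Derivation:
Start: bits=0000000000
Op 1: insert rat -> sets bits 3 8 -> bits=0001000010
Op 2: insert gnu -> sets bits 2 4 5 -> bits=0011110010
Op 3: query koi -> checks bit1=0, bit2=1 (has a 0) -> no
Op 4: insert emu -> sets bits 6 8 -> bits=0011111010
Op 5: insert bee -> sets bits 5 9 -> bits=0011111011
Op 6: query gnu -> checks bit2=1, bit4=1, bit5=1 (all 1) -> maybe
Op 7: query bee -> checks bit5=1, bit9=1 (all 1) -> maybe
Op 8: query ant -> checks bit0=0, bit1=0, bit7=0 (has a 0) -> no
Op 9: query gnu -> checks bit2=1, bit4=1, bit5=1 (all 1) -> maybe
Op 10: query rat -> checks bit3=1, bit8=1 (all 1) -> maybe
Op 11: insert dog -> sets bits 5 6 7 -> bits=0011111111
Op 12: query ant -> checks bit0=0, bit1=0, bit7=1 (has a 0) -> no
Query results in order: no maybe maybe no maybe maybe no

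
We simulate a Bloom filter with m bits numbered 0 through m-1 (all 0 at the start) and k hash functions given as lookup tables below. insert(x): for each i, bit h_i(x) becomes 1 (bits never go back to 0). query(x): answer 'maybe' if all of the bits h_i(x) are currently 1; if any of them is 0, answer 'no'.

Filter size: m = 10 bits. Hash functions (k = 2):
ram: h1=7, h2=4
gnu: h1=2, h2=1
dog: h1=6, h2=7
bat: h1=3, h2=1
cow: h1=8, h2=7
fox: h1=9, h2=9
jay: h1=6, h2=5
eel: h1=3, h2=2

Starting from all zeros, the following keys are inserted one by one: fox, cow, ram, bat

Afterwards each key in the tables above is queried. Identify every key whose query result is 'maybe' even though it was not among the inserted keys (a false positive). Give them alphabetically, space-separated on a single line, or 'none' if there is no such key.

Start: bits=0000000000
After insert 'fox': sets bits 9 -> bits=0000000001
After insert 'cow': sets bits 7 8 -> bits=0000000111
After insert 'ram': sets bits 4 7 -> bits=0000100111
After insert 'bat': sets bits 1 3 -> bits=0101100111
Not inserted: dog eel gnu jay — query each against bits=0101100111:
query dog: checks bit6=0, bit7=1 (has a 0) -> no => not a false positive
query eel: checks bit2=0, bit3=1 (has a 0) -> no => not a false positive
query gnu: checks bit1=1, bit2=0 (has a 0) -> no => not a false positive
query jay: checks bit5=0, bit6=0 (has a 0) -> no => not a false positive
False positives (alphabetical): none

Answer: none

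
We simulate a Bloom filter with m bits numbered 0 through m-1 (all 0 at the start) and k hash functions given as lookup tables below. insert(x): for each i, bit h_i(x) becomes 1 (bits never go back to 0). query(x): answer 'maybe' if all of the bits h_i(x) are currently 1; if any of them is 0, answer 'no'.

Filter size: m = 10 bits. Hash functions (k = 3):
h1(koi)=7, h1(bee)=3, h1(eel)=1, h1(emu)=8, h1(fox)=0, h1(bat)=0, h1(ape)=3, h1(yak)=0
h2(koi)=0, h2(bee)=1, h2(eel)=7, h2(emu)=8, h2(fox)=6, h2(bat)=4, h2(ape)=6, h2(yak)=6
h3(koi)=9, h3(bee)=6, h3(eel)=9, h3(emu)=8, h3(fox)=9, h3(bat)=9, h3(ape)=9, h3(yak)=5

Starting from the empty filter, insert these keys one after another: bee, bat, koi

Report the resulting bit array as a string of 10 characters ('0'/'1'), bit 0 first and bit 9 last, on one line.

Start: bits=0000000000
After insert 'bee': sets bits 1 3 6 -> bits=0101001000
After insert 'bat': sets bits 0 4 9 -> bits=1101101001
After insert 'koi': sets bits 0 7 9 -> bits=1101101101

Answer: 1101101101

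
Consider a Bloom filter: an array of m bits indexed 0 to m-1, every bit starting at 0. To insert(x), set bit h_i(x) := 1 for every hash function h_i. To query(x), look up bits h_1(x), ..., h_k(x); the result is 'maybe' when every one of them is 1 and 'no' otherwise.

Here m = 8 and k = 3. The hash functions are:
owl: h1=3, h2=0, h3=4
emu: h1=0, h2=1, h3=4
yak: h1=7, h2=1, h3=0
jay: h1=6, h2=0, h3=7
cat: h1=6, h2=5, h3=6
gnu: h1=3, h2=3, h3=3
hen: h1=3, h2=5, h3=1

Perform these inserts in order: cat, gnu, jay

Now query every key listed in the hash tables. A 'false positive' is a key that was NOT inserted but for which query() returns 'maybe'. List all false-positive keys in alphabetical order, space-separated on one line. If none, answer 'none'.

Answer: none

Derivation:
Start: bits=00000000
After insert 'cat': sets bits 5 6 -> bits=00000110
After insert 'gnu': sets bits 3 -> bits=00010110
After insert 'jay': sets bits 0 6 7 -> bits=10010111
Not inserted: emu hen owl yak — query each against bits=10010111:
query emu: checks bit0=1, bit1=0, bit4=0 (has a 0) -> no => not a false positive
query hen: checks bit1=0, bit3=1, bit5=1 (has a 0) -> no => not a false positive
query owl: checks bit0=1, bit3=1, bit4=0 (has a 0) -> no => not a false positive
query yak: checks bit0=1, bit1=0, bit7=1 (has a 0) -> no => not a false positive
False positives (alphabetical): none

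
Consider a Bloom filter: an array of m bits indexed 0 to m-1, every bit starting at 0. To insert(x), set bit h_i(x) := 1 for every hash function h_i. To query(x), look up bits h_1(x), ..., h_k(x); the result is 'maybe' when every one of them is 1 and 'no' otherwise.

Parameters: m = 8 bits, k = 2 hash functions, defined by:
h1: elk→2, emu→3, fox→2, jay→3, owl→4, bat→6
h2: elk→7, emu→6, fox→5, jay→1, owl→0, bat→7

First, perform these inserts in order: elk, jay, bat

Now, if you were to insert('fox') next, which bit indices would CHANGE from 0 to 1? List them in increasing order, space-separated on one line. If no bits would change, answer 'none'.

Answer: 5

Derivation:
Start: bits=00000000
After insert 'elk': sets bits 2 7 -> bits=00100001
After insert 'jay': sets bits 1 3 -> bits=01110001
After insert 'bat': sets bits 6 7 -> bits=01110011
insert 'fox' would touch bits 2 5; currently bit2=1, bit5=0
Bits that are 0 among those (would change 0->1): 5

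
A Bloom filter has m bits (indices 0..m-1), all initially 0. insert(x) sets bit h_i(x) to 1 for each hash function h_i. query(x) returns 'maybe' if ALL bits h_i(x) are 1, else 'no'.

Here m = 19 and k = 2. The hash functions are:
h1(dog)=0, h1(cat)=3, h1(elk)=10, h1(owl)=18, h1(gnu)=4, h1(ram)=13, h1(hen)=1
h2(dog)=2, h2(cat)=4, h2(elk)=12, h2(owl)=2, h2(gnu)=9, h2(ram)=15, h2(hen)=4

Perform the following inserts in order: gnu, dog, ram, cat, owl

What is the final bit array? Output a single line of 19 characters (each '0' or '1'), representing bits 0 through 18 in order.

Start: bits=0000000000000000000
After insert 'gnu': sets bits 4 9 -> bits=0000100001000000000
After insert 'dog': sets bits 0 2 -> bits=1010100001000000000
After insert 'ram': sets bits 13 15 -> bits=1010100001000101000
After insert 'cat': sets bits 3 4 -> bits=1011100001000101000
After insert 'owl': sets bits 2 18 -> bits=1011100001000101001

Answer: 1011100001000101001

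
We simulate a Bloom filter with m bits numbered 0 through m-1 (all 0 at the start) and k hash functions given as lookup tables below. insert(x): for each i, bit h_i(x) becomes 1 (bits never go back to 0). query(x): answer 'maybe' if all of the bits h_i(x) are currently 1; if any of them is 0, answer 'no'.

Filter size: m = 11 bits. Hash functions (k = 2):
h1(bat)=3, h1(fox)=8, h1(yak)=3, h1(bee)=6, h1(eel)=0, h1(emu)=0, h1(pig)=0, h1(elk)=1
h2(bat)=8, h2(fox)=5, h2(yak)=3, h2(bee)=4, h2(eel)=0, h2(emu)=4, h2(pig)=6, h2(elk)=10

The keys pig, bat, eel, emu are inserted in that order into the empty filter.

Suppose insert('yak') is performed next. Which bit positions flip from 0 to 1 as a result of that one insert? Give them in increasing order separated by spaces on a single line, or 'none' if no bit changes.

Start: bits=00000000000
After insert 'pig': sets bits 0 6 -> bits=10000010000
After insert 'bat': sets bits 3 8 -> bits=10010010100
After insert 'eel': sets bits 0 -> bits=10010010100
After insert 'emu': sets bits 0 4 -> bits=10011010100
insert 'yak' would touch bits 3; currently bit3=1
Bits that are 0 among those (would change 0->1): none

Answer: none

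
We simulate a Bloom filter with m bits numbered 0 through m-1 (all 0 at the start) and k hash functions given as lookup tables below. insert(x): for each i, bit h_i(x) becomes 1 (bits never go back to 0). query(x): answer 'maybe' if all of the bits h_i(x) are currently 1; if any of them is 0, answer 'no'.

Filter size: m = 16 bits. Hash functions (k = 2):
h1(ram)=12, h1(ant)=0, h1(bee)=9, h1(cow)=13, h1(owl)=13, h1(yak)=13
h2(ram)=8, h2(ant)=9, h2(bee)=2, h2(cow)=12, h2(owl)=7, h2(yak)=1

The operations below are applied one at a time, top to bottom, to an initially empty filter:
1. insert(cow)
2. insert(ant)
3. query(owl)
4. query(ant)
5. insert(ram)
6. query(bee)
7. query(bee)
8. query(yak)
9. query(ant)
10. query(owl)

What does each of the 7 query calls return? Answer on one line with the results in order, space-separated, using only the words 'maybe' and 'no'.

Start: bits=0000000000000000
Op 1: insert cow -> sets bits 12 13 -> bits=0000000000001100
Op 2: insert ant -> sets bits 0 9 -> bits=1000000001001100
Op 3: query owl -> checks bit7=0, bit13=1 (has a 0) -> no
Op 4: query ant -> checks bit0=1, bit9=1 (all 1) -> maybe
Op 5: insert ram -> sets bits 8 12 -> bits=1000000011001100
Op 6: query bee -> checks bit2=0, bit9=1 (has a 0) -> no
Op 7: query bee -> checks bit2=0, bit9=1 (has a 0) -> no
Op 8: query yak -> checks bit1=0, bit13=1 (has a 0) -> no
Op 9: query ant -> checks bit0=1, bit9=1 (all 1) -> maybe
Op 10: query owl -> checks bit7=0, bit13=1 (has a 0) -> no
Query results in order: no maybe no no no maybe no

Answer: no maybe no no no maybe no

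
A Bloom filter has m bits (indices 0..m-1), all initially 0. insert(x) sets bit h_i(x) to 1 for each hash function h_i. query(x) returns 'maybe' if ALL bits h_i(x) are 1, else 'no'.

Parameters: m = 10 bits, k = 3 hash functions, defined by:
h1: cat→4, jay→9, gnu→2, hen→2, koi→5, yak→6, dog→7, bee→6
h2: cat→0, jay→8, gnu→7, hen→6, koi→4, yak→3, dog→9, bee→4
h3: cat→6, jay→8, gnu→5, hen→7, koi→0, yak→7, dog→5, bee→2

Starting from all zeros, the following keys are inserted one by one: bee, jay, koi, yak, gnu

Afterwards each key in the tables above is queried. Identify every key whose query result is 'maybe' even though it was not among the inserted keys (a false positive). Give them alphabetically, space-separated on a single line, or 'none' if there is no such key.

Answer: cat dog hen

Derivation:
Start: bits=0000000000
After insert 'bee': sets bits 2 4 6 -> bits=0010101000
After insert 'jay': sets bits 8 9 -> bits=0010101011
After insert 'koi': sets bits 0 4 5 -> bits=1010111011
After insert 'yak': sets bits 3 6 7 -> bits=1011111111
After insert 'gnu': sets bits 2 5 7 -> bits=1011111111
Not inserted: cat dog hen — query each against bits=1011111111:
query cat: checks bit0=1, bit4=1, bit6=1 (all 1) -> maybe => FALSE POSITIVE
query dog: checks bit5=1, bit7=1, bit9=1 (all 1) -> maybe => FALSE POSITIVE
query hen: checks bit2=1, bit6=1, bit7=1 (all 1) -> maybe => FALSE POSITIVE
False positives (alphabetical): cat dog hen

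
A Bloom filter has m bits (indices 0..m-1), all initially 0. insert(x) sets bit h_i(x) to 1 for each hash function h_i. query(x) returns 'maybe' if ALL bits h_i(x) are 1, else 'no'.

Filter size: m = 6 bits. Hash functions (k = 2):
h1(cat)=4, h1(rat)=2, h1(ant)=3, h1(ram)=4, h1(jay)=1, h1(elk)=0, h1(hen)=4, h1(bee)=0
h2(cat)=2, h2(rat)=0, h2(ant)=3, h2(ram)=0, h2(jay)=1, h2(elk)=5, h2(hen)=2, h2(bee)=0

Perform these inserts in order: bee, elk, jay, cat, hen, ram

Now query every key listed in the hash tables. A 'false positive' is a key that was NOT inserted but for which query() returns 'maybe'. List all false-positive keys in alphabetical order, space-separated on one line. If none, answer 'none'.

Start: bits=000000
After insert 'bee': sets bits 0 -> bits=100000
After insert 'elk': sets bits 0 5 -> bits=100001
After insert 'jay': sets bits 1 -> bits=110001
After insert 'cat': sets bits 2 4 -> bits=111011
After insert 'hen': sets bits 2 4 -> bits=111011
After insert 'ram': sets bits 0 4 -> bits=111011
Not inserted: ant rat — query each against bits=111011:
query ant: checks bit3=0 (has a 0) -> no => not a false positive
query rat: checks bit0=1, bit2=1 (all 1) -> maybe => FALSE POSITIVE
False positives (alphabetical): rat

Answer: rat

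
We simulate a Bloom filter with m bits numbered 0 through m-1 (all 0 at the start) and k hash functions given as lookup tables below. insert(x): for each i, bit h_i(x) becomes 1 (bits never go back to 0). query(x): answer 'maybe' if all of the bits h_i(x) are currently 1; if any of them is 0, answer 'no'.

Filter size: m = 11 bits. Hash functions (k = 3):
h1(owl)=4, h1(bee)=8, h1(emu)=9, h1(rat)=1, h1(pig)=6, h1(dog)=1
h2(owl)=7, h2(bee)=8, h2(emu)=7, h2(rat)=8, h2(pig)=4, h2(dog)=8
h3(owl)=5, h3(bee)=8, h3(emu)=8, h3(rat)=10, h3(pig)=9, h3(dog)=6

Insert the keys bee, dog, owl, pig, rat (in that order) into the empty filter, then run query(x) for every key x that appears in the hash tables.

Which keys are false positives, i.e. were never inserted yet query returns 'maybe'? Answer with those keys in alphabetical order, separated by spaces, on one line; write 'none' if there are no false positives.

Start: bits=00000000000
After insert 'bee': sets bits 8 -> bits=00000000100
After insert 'dog': sets bits 1 6 8 -> bits=01000010100
After insert 'owl': sets bits 4 5 7 -> bits=01001111100
After insert 'pig': sets bits 4 6 9 -> bits=01001111110
After insert 'rat': sets bits 1 8 10 -> bits=01001111111
Not inserted: emu — query each against bits=01001111111:
query emu: checks bit7=1, bit8=1, bit9=1 (all 1) -> maybe => FALSE POSITIVE
False positives (alphabetical): emu

Answer: emu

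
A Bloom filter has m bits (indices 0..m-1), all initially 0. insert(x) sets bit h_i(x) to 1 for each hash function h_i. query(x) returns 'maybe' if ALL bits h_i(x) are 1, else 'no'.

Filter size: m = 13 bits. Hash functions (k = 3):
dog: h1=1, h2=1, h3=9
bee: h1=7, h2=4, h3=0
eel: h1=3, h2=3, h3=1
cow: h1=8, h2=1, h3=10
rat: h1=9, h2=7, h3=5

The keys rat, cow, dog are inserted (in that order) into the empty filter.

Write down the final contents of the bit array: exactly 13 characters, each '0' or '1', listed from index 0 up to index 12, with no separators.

Start: bits=0000000000000
After insert 'rat': sets bits 5 7 9 -> bits=0000010101000
After insert 'cow': sets bits 1 8 10 -> bits=0100010111100
After insert 'dog': sets bits 1 9 -> bits=0100010111100

Answer: 0100010111100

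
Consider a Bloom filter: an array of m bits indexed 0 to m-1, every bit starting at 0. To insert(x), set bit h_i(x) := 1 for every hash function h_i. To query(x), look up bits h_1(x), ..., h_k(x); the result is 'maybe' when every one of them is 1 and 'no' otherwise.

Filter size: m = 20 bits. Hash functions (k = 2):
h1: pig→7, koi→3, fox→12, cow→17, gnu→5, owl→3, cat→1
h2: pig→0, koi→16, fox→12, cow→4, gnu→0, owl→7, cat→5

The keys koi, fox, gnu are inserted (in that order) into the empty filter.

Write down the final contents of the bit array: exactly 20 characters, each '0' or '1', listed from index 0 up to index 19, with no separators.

Answer: 10010100000010001000

Derivation:
Start: bits=00000000000000000000
After insert 'koi': sets bits 3 16 -> bits=00010000000000001000
After insert 'fox': sets bits 12 -> bits=00010000000010001000
After insert 'gnu': sets bits 0 5 -> bits=10010100000010001000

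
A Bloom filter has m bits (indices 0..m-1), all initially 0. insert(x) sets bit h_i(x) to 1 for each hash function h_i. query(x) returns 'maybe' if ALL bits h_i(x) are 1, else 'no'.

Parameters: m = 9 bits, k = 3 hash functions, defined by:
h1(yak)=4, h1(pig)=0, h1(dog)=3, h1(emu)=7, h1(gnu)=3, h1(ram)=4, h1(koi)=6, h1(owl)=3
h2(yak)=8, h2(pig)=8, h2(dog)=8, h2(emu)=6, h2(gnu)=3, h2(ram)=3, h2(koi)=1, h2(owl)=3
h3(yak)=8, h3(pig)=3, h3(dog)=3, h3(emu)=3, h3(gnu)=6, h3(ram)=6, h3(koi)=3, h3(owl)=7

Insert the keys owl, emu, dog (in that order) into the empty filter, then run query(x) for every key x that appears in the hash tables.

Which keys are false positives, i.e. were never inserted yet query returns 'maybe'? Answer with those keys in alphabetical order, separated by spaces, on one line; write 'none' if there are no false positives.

Answer: gnu

Derivation:
Start: bits=000000000
After insert 'owl': sets bits 3 7 -> bits=000100010
After insert 'emu': sets bits 3 6 7 -> bits=000100110
After insert 'dog': sets bits 3 8 -> bits=000100111
Not inserted: gnu koi pig ram yak — query each against bits=000100111:
query gnu: checks bit3=1, bit6=1 (all 1) -> maybe => FALSE POSITIVE
query koi: checks bit1=0, bit3=1, bit6=1 (has a 0) -> no => not a false positive
query pig: checks bit0=0, bit3=1, bit8=1 (has a 0) -> no => not a false positive
query ram: checks bit3=1, bit4=0, bit6=1 (has a 0) -> no => not a false positive
query yak: checks bit4=0, bit8=1 (has a 0) -> no => not a false positive
False positives (alphabetical): gnu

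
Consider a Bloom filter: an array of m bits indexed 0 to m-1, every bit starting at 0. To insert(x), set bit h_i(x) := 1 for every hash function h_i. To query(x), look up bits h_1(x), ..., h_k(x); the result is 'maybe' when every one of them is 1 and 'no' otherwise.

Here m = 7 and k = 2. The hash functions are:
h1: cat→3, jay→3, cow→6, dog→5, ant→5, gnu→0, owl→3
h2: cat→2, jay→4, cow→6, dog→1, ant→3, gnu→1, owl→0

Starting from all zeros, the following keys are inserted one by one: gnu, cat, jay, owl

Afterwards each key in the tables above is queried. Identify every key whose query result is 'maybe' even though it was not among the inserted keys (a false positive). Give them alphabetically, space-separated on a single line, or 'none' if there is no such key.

Start: bits=0000000
After insert 'gnu': sets bits 0 1 -> bits=1100000
After insert 'cat': sets bits 2 3 -> bits=1111000
After insert 'jay': sets bits 3 4 -> bits=1111100
After insert 'owl': sets bits 0 3 -> bits=1111100
Not inserted: ant cow dog — query each against bits=1111100:
query ant: checks bit3=1, bit5=0 (has a 0) -> no => not a false positive
query cow: checks bit6=0 (has a 0) -> no => not a false positive
query dog: checks bit1=1, bit5=0 (has a 0) -> no => not a false positive
False positives (alphabetical): none

Answer: none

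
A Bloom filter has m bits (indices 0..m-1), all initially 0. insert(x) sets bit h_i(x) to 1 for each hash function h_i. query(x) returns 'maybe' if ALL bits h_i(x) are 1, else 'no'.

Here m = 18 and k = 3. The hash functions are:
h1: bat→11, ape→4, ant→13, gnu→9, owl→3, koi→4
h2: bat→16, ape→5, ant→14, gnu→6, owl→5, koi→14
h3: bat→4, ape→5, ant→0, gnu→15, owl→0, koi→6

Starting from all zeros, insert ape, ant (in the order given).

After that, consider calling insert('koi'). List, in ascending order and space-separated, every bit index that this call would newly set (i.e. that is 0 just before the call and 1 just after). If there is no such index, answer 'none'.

Answer: 6

Derivation:
Start: bits=000000000000000000
After insert 'ape': sets bits 4 5 -> bits=000011000000000000
After insert 'ant': sets bits 0 13 14 -> bits=100011000000011000
insert 'koi' would touch bits 4 6 14; currently bit4=1, bit6=0, bit14=1
Bits that are 0 among those (would change 0->1): 6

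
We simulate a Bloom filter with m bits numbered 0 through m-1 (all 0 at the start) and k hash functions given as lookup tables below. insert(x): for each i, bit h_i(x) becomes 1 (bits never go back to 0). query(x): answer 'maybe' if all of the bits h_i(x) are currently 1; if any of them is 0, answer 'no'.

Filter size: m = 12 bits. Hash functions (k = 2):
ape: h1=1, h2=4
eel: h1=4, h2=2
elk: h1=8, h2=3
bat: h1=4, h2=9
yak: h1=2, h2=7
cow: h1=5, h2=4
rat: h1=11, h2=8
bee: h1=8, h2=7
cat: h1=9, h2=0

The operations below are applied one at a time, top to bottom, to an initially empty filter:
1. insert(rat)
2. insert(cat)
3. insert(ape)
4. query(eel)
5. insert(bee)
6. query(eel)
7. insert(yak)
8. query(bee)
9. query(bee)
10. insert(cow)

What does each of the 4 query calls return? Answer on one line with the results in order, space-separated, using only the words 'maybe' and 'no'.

Start: bits=000000000000
Op 1: insert rat -> sets bits 8 11 -> bits=000000001001
Op 2: insert cat -> sets bits 0 9 -> bits=100000001101
Op 3: insert ape -> sets bits 1 4 -> bits=110010001101
Op 4: query eel -> checks bit2=0, bit4=1 (has a 0) -> no
Op 5: insert bee -> sets bits 7 8 -> bits=110010011101
Op 6: query eel -> checks bit2=0, bit4=1 (has a 0) -> no
Op 7: insert yak -> sets bits 2 7 -> bits=111010011101
Op 8: query bee -> checks bit7=1, bit8=1 (all 1) -> maybe
Op 9: query bee -> checks bit7=1, bit8=1 (all 1) -> maybe
Op 10: insert cow -> sets bits 4 5 -> bits=111011011101
Query results in order: no no maybe maybe

Answer: no no maybe maybe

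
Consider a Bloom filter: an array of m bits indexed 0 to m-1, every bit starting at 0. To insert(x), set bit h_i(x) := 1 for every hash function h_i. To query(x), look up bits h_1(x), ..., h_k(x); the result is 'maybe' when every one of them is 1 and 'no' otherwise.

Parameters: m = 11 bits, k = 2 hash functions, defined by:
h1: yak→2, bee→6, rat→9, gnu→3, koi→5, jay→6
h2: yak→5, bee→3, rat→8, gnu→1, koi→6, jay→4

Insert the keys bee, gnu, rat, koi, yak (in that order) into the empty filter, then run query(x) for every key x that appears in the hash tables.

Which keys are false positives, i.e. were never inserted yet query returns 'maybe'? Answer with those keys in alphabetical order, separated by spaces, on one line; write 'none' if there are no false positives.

Start: bits=00000000000
After insert 'bee': sets bits 3 6 -> bits=00010010000
After insert 'gnu': sets bits 1 3 -> bits=01010010000
After insert 'rat': sets bits 8 9 -> bits=01010010110
After insert 'koi': sets bits 5 6 -> bits=01010110110
After insert 'yak': sets bits 2 5 -> bits=01110110110
Not inserted: jay — query each against bits=01110110110:
query jay: checks bit4=0, bit6=1 (has a 0) -> no => not a false positive
False positives (alphabetical): none

Answer: none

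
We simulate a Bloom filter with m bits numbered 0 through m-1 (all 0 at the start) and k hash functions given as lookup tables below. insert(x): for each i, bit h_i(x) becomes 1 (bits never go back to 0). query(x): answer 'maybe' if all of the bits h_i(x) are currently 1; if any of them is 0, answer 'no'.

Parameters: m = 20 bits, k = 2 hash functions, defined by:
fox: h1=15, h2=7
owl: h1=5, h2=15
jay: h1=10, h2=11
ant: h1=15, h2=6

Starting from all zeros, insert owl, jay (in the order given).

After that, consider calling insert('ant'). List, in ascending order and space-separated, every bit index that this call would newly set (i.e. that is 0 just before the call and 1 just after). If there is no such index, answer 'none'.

Start: bits=00000000000000000000
After insert 'owl': sets bits 5 15 -> bits=00000100000000010000
After insert 'jay': sets bits 10 11 -> bits=00000100001100010000
insert 'ant' would touch bits 6 15; currently bit6=0, bit15=1
Bits that are 0 among those (would change 0->1): 6

Answer: 6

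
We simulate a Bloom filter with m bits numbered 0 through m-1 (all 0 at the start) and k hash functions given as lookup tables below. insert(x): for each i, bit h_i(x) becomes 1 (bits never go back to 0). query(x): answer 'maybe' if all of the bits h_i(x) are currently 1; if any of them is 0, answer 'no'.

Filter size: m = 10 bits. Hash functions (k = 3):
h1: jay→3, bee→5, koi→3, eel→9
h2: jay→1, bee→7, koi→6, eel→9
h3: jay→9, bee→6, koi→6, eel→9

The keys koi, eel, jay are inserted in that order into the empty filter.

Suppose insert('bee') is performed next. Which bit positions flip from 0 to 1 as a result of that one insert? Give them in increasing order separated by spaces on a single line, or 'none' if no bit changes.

Answer: 5 7

Derivation:
Start: bits=0000000000
After insert 'koi': sets bits 3 6 -> bits=0001001000
After insert 'eel': sets bits 9 -> bits=0001001001
After insert 'jay': sets bits 1 3 9 -> bits=0101001001
insert 'bee' would touch bits 5 6 7; currently bit5=0, bit6=1, bit7=0
Bits that are 0 among those (would change 0->1): 5 7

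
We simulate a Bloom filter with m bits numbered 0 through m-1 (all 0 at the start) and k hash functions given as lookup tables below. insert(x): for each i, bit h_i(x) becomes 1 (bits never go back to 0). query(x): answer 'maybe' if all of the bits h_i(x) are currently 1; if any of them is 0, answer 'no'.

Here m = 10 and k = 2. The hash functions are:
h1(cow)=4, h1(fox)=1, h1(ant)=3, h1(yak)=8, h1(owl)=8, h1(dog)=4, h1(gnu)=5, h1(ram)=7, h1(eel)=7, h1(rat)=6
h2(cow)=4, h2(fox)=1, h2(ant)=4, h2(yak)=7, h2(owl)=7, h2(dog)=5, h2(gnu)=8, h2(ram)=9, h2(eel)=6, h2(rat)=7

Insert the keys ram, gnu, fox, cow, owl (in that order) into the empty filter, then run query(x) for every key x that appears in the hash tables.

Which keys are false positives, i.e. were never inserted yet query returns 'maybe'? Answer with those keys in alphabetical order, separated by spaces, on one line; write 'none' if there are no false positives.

Start: bits=0000000000
After insert 'ram': sets bits 7 9 -> bits=0000000101
After insert 'gnu': sets bits 5 8 -> bits=0000010111
After insert 'fox': sets bits 1 -> bits=0100010111
After insert 'cow': sets bits 4 -> bits=0100110111
After insert 'owl': sets bits 7 8 -> bits=0100110111
Not inserted: ant dog eel rat yak — query each against bits=0100110111:
query ant: checks bit3=0, bit4=1 (has a 0) -> no => not a false positive
query dog: checks bit4=1, bit5=1 (all 1) -> maybe => FALSE POSITIVE
query eel: checks bit6=0, bit7=1 (has a 0) -> no => not a false positive
query rat: checks bit6=0, bit7=1 (has a 0) -> no => not a false positive
query yak: checks bit7=1, bit8=1 (all 1) -> maybe => FALSE POSITIVE
False positives (alphabetical): dog yak

Answer: dog yak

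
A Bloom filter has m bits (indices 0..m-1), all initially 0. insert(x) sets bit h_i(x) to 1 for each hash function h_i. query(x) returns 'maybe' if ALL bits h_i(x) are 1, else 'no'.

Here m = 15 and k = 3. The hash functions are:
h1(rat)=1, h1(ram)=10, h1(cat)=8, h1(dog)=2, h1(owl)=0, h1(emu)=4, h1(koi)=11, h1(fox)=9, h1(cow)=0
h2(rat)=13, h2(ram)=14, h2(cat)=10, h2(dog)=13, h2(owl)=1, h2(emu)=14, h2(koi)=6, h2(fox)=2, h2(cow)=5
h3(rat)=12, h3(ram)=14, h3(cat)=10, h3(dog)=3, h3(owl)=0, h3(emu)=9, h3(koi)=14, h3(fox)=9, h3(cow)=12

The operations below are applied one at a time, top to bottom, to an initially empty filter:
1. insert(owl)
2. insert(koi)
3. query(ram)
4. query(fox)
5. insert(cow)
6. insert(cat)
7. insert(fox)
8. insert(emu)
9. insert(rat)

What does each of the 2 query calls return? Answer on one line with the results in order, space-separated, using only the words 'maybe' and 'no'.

Answer: no no

Derivation:
Start: bits=000000000000000
Op 1: insert owl -> sets bits 0 1 -> bits=110000000000000
Op 2: insert koi -> sets bits 6 11 14 -> bits=110000100001001
Op 3: query ram -> checks bit10=0, bit14=1 (has a 0) -> no
Op 4: query fox -> checks bit2=0, bit9=0 (has a 0) -> no
Op 5: insert cow -> sets bits 0 5 12 -> bits=110001100001101
Op 6: insert cat -> sets bits 8 10 -> bits=110001101011101
Op 7: insert fox -> sets bits 2 9 -> bits=111001101111101
Op 8: insert emu -> sets bits 4 9 14 -> bits=111011101111101
Op 9: insert rat -> sets bits 1 12 13 -> bits=111011101111111
Query results in order: no no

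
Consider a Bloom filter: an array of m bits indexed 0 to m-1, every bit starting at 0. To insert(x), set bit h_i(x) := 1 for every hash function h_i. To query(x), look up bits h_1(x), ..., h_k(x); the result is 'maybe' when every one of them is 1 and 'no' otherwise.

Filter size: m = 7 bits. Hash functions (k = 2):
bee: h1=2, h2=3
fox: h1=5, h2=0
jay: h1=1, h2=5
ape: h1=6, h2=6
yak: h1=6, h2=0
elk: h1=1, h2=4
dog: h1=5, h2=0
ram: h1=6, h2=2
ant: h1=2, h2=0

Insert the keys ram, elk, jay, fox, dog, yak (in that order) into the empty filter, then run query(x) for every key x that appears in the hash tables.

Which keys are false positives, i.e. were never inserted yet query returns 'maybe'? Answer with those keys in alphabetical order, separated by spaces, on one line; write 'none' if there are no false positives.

Answer: ant ape

Derivation:
Start: bits=0000000
After insert 'ram': sets bits 2 6 -> bits=0010001
After insert 'elk': sets bits 1 4 -> bits=0110101
After insert 'jay': sets bits 1 5 -> bits=0110111
After insert 'fox': sets bits 0 5 -> bits=1110111
After insert 'dog': sets bits 0 5 -> bits=1110111
After insert 'yak': sets bits 0 6 -> bits=1110111
Not inserted: ant ape bee — query each against bits=1110111:
query ant: checks bit0=1, bit2=1 (all 1) -> maybe => FALSE POSITIVE
query ape: checks bit6=1 (all 1) -> maybe => FALSE POSITIVE
query bee: checks bit2=1, bit3=0 (has a 0) -> no => not a false positive
False positives (alphabetical): ant ape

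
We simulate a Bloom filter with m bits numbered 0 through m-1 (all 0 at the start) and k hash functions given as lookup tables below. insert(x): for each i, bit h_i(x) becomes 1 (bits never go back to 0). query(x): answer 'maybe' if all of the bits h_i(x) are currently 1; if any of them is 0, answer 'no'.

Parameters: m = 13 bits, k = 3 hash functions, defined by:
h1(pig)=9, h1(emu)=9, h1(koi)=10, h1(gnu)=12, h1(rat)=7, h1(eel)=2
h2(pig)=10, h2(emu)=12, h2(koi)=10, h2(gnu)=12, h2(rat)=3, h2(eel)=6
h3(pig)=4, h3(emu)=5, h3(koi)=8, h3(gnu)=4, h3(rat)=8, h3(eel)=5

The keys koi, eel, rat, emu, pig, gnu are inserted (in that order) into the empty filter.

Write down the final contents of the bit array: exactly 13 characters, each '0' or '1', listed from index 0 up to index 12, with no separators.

Answer: 0011111111101

Derivation:
Start: bits=0000000000000
After insert 'koi': sets bits 8 10 -> bits=0000000010100
After insert 'eel': sets bits 2 5 6 -> bits=0010011010100
After insert 'rat': sets bits 3 7 8 -> bits=0011011110100
After insert 'emu': sets bits 5 9 12 -> bits=0011011111101
After insert 'pig': sets bits 4 9 10 -> bits=0011111111101
After insert 'gnu': sets bits 4 12 -> bits=0011111111101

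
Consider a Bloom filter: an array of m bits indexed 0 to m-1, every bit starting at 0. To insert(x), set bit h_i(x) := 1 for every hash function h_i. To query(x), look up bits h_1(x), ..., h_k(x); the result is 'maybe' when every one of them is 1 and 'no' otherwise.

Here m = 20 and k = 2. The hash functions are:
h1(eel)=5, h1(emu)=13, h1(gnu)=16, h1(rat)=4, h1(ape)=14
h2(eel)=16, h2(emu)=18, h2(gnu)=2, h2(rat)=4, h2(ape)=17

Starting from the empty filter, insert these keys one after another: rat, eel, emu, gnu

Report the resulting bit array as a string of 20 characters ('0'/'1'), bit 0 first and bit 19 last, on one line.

Start: bits=00000000000000000000
After insert 'rat': sets bits 4 -> bits=00001000000000000000
After insert 'eel': sets bits 5 16 -> bits=00001100000000001000
After insert 'emu': sets bits 13 18 -> bits=00001100000001001010
After insert 'gnu': sets bits 2 16 -> bits=00101100000001001010

Answer: 00101100000001001010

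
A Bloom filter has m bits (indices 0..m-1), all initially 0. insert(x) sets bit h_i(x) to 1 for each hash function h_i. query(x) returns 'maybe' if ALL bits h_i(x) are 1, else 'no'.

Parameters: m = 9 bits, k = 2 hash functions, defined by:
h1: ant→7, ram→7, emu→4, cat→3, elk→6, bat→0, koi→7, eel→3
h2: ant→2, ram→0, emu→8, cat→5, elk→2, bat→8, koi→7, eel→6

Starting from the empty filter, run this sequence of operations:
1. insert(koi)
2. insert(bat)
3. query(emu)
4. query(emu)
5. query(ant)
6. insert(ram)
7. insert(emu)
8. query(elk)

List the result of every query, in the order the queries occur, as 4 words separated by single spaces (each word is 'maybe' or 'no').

Answer: no no no no

Derivation:
Start: bits=000000000
Op 1: insert koi -> sets bits 7 -> bits=000000010
Op 2: insert bat -> sets bits 0 8 -> bits=100000011
Op 3: query emu -> checks bit4=0, bit8=1 (has a 0) -> no
Op 4: query emu -> checks bit4=0, bit8=1 (has a 0) -> no
Op 5: query ant -> checks bit2=0, bit7=1 (has a 0) -> no
Op 6: insert ram -> sets bits 0 7 -> bits=100000011
Op 7: insert emu -> sets bits 4 8 -> bits=100010011
Op 8: query elk -> checks bit2=0, bit6=0 (has a 0) -> no
Query results in order: no no no no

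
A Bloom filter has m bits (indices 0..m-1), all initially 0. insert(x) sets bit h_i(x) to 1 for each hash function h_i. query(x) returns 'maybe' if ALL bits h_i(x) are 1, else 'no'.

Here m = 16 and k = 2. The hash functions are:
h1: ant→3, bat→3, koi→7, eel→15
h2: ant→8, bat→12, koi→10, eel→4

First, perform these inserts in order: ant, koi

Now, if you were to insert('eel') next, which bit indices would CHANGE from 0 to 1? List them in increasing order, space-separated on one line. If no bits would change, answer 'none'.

Answer: 4 15

Derivation:
Start: bits=0000000000000000
After insert 'ant': sets bits 3 8 -> bits=0001000010000000
After insert 'koi': sets bits 7 10 -> bits=0001000110100000
insert 'eel' would touch bits 4 15; currently bit4=0, bit15=0
Bits that are 0 among those (would change 0->1): 4 15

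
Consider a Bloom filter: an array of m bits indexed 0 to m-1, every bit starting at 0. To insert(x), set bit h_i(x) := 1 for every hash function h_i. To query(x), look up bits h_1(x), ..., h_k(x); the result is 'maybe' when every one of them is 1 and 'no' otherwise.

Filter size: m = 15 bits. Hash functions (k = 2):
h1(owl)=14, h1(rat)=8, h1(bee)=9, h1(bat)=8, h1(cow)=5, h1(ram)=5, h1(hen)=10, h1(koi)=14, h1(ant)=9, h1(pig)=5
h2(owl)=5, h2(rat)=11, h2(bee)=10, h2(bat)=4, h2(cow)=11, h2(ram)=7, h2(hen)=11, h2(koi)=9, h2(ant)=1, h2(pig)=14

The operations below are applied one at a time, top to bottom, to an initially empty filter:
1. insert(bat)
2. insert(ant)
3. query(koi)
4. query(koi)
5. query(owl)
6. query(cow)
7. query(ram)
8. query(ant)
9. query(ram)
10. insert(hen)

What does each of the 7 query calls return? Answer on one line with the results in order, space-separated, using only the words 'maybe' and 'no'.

Start: bits=000000000000000
Op 1: insert bat -> sets bits 4 8 -> bits=000010001000000
Op 2: insert ant -> sets bits 1 9 -> bits=010010001100000
Op 3: query koi -> checks bit9=1, bit14=0 (has a 0) -> no
Op 4: query koi -> checks bit9=1, bit14=0 (has a 0) -> no
Op 5: query owl -> checks bit5=0, bit14=0 (has a 0) -> no
Op 6: query cow -> checks bit5=0, bit11=0 (has a 0) -> no
Op 7: query ram -> checks bit5=0, bit7=0 (has a 0) -> no
Op 8: query ant -> checks bit1=1, bit9=1 (all 1) -> maybe
Op 9: query ram -> checks bit5=0, bit7=0 (has a 0) -> no
Op 10: insert hen -> sets bits 10 11 -> bits=010010001111000
Query results in order: no no no no no maybe no

Answer: no no no no no maybe no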